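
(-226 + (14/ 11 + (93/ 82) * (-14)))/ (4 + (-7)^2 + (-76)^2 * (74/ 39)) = -4232007/193700441 = -0.02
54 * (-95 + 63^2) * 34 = 7112664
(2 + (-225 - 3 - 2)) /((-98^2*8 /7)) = 57/2744 = 0.02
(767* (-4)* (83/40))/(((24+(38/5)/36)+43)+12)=-80.37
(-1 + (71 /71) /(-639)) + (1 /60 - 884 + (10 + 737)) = -1763447/12780 = -137.98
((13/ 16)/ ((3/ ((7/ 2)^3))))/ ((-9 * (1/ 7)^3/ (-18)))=1529437/192 = 7965.82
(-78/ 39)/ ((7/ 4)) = -8/7 = -1.14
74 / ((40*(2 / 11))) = 407/40 = 10.18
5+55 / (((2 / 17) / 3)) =2815/2 = 1407.50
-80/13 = -6.15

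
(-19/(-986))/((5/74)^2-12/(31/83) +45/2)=-1612682/805468823 = 0.00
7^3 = 343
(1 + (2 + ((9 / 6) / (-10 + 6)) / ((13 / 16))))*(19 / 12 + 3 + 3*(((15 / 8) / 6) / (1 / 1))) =2915/208 = 14.01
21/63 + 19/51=12/17 = 0.71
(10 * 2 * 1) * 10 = 200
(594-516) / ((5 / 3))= 234/5 = 46.80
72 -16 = 56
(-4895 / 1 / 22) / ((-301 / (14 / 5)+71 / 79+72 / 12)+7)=35155/14789 = 2.38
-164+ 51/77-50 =-16427/77 = -213.34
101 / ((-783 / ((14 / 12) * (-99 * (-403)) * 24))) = -12536524/87 = -144097.98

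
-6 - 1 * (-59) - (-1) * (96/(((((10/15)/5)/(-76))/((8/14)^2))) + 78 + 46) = -17690.76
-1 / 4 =-0.25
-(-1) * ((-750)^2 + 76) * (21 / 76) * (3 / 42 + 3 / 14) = 843864/19 = 44413.89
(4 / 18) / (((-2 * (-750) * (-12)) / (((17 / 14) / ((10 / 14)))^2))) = -289/8100000 = 0.00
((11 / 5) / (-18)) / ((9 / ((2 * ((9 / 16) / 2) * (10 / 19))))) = -11/2736 = 0.00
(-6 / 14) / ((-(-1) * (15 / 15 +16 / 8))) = -1/7 = -0.14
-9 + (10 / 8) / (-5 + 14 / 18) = -1413/152 = -9.30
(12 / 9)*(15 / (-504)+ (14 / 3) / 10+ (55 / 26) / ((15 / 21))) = 37111/8190 = 4.53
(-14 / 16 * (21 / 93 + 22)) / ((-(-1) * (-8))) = 4823/1984 = 2.43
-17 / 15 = -1.13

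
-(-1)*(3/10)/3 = 1/10 = 0.10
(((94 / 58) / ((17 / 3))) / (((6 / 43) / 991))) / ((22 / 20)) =1846.59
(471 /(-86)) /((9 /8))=-628/129 = -4.87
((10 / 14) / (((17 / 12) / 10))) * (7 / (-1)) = -600/17 = -35.29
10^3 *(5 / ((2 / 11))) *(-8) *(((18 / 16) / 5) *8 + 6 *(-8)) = 10164000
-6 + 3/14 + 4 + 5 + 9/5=351/70 = 5.01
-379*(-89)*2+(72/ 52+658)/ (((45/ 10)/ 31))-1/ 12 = 33698033/468 = 72004.34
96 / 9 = 10.67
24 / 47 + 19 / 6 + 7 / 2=1012/141 = 7.18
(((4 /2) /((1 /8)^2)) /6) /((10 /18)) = 192/5 = 38.40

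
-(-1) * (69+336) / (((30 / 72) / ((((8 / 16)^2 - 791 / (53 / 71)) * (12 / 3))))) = -218302452/53 = -4118914.19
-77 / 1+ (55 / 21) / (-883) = -1427866/18543 = -77.00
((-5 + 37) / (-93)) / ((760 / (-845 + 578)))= 356/2945 = 0.12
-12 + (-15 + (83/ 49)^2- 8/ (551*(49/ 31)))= -31935990/1322951 = -24.14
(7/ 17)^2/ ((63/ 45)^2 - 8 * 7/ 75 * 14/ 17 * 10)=-75/1853 = -0.04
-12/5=-2.40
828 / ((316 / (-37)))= -7659/79 = -96.95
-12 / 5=-2.40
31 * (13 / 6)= 403/6 = 67.17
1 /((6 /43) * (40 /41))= 1763/240 = 7.35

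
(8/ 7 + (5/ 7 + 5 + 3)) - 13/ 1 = -22/7 = -3.14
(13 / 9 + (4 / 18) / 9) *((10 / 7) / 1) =2.10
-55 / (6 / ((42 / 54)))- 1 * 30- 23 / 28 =-37.95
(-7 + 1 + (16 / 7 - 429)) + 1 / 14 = -6057/14 = -432.64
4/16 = 1/4 = 0.25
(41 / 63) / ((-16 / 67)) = -2747/1008 = -2.73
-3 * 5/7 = -15/7 = -2.14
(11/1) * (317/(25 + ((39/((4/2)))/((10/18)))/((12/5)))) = 88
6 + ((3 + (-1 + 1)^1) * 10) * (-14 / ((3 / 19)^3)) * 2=-1920466/9 = -213385.11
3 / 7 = 0.43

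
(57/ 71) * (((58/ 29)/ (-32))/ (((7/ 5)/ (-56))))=285/142 = 2.01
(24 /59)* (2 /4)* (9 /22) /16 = 27/5192 = 0.01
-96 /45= -32/15 = -2.13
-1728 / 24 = -72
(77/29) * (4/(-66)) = -14/87 = -0.16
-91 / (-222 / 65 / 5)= 29575/222 = 133.22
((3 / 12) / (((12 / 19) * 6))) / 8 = 19/2304 = 0.01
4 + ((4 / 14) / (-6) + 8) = 251/21 = 11.95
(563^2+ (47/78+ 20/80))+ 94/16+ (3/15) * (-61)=494463103/1560 = 316963.53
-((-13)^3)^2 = -4826809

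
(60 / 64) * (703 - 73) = 4725/8 = 590.62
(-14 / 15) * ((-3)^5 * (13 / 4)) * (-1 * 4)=-14742/5 = -2948.40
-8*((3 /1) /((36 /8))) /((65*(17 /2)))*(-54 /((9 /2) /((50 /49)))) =1280/10829 = 0.12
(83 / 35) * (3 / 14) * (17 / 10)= 4233/4900 = 0.86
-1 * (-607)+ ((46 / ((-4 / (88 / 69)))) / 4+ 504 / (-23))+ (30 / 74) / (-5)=1484159/2553 = 581.34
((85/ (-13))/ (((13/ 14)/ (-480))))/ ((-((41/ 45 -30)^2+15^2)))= -578340000/183289457 = -3.16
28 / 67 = 0.42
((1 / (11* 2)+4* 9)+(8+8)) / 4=1145/88 = 13.01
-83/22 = -3.77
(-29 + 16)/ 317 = -13/317 = -0.04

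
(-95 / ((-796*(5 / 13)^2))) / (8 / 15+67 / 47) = 452751/1099276 = 0.41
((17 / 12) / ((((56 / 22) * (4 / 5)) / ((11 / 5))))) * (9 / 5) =6171/2240 = 2.75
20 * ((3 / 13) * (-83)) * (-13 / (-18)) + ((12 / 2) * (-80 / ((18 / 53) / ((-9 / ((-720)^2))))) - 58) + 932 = 1290293/2160 = 597.36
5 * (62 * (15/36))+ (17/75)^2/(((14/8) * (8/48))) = 3395249/26250 = 129.34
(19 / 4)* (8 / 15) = 38/15 = 2.53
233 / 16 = 14.56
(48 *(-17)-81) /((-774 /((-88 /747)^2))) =1157728/71983161 = 0.02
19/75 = 0.25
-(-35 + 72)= -37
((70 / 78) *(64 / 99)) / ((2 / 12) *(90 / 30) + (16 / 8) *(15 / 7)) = 31360/258687 = 0.12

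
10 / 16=5/8 = 0.62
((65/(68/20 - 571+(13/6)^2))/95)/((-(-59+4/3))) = -7020/333048701 = 0.00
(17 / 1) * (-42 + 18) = -408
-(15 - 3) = -12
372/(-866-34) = -31/75 = -0.41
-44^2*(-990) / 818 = 958320/409 = 2343.08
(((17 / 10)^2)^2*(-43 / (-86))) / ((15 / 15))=83521/20000 = 4.18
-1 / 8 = -0.12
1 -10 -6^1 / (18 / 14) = -41/3 = -13.67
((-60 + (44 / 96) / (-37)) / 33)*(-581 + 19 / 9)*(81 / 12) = 138823055/19536 = 7106.01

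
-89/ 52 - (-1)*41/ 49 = -2229/2548 = -0.87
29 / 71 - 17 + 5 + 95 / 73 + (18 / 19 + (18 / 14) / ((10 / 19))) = -6.90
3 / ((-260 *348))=-1/30160 = 0.00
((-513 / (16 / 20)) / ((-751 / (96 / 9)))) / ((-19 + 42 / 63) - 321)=-10260/382259 = -0.03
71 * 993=70503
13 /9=1.44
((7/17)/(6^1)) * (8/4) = 7/51 = 0.14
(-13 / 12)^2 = 169/144 = 1.17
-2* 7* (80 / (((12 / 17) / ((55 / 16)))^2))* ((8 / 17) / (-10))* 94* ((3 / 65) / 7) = 483395/624 = 774.67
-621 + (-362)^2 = 130423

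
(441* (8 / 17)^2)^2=796594176/83521 = 9537.65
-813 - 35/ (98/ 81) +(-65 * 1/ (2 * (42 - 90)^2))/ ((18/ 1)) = -841.93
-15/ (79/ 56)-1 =-919/79 = -11.63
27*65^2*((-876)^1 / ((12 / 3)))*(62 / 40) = -154891035/4 = -38722758.75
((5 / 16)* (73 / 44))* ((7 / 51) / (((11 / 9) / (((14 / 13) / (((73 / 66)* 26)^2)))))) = 6615/87247264 = 0.00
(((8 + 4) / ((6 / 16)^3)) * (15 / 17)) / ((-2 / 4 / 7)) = -143360/51 = -2810.98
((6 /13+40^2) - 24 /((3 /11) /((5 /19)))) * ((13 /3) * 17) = 6623098/57 = 116194.70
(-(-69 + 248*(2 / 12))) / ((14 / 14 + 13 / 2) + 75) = 166/495 = 0.34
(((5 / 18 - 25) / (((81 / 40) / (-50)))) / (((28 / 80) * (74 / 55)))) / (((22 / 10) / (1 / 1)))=111250000/188811 = 589.21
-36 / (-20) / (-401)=-9/2005 = 0.00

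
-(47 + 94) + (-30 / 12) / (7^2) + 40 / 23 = -314009/2254 = -139.31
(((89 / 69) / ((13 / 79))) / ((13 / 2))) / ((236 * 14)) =7031/19263972 = 0.00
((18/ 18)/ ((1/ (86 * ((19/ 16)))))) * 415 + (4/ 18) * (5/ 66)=100699375/2376 = 42381.89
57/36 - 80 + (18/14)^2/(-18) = -46163/588 = -78.51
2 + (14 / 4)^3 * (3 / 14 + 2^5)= 22131/16 = 1383.19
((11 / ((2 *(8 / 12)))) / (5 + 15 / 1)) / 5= 33/400 = 0.08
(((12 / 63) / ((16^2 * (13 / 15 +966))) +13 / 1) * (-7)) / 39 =-2.33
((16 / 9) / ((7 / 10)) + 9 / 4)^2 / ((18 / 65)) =94695185/1143072 = 82.84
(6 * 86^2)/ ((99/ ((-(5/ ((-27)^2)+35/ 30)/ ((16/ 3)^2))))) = -3163639/171072 = -18.49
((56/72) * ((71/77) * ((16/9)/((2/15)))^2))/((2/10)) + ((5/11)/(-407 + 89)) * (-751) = 60309385/94446 = 638.56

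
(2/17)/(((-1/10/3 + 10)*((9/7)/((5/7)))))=100/15249 = 0.01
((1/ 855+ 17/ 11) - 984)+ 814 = -1584304/9405 = -168.45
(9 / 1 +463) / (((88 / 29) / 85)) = 145435/11 = 13221.36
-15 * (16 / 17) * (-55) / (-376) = -1650/799 = -2.07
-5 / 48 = -0.10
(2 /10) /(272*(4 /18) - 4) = 9/2540 = 0.00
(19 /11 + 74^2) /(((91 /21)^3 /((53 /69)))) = 51.71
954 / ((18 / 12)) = 636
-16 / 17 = -0.94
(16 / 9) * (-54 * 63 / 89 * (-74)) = 447552/89 = 5028.67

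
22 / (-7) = -22/7 = -3.14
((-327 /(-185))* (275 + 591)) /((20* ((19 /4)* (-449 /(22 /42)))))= -1038334/55238225 = -0.02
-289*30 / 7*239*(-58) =120183540/7 = 17169077.14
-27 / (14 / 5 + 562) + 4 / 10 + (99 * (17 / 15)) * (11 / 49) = 17670581/691880 = 25.54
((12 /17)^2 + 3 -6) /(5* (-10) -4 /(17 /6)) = 723/14858 = 0.05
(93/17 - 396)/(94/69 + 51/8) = -3664728/72607 = -50.47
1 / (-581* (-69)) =1/40089 = 0.00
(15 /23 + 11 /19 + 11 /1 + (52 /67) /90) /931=329113/25033545 = 0.01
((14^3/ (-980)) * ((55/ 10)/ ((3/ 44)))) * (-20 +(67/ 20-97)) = 1925231/75 = 25669.75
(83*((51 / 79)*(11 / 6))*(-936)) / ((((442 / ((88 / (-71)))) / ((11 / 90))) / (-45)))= -7954056/5609 = -1418.09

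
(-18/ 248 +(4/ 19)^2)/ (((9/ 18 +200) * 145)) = -253/260280278 = 0.00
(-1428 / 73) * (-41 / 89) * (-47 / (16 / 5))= -3439695/25988 = -132.36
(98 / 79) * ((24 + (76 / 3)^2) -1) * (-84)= -16417352/237 = -69271.53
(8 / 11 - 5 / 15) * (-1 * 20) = -260/33 = -7.88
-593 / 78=-7.60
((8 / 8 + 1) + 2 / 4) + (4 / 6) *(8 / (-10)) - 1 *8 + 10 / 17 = -5.45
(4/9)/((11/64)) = 256/99 = 2.59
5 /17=0.29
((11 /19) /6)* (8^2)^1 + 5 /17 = 6269/969 = 6.47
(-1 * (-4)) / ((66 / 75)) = 4.55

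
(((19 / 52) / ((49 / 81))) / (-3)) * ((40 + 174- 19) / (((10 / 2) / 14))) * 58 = -44631/7 = -6375.86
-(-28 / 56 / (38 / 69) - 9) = 753/76 = 9.91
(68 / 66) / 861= 34/28413 = 0.00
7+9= 16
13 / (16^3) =13/4096 = 0.00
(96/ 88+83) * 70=64750/11 = 5886.36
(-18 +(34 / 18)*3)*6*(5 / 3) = -370/3 = -123.33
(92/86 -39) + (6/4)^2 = -6137/172 = -35.68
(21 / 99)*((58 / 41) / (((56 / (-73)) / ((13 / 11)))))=-27521/59532 = -0.46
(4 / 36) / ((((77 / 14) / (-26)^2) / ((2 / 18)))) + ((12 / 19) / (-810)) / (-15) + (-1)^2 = 39461/15675 = 2.52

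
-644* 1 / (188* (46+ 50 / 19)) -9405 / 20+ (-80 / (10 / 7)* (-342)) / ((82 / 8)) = 88910861/63591 = 1398.17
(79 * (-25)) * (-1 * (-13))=-25675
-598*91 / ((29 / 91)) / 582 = -2476019/8439 = -293.40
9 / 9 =1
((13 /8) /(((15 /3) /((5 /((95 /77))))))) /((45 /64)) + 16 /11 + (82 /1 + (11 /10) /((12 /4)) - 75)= 1005811/94050 = 10.69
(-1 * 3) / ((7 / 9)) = -27/7 = -3.86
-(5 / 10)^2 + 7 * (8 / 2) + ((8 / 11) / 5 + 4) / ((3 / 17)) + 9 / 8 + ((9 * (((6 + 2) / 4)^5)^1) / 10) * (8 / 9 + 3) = 72321/440 = 164.37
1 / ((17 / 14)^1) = 0.82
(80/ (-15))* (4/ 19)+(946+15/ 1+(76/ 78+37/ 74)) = 1424723/1482 = 961.35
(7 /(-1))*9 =-63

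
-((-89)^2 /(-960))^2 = -62742241/921600 = -68.08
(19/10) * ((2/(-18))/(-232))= 19/20880 = 0.00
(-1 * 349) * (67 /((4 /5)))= -116915/4 = -29228.75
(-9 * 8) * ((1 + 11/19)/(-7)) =2160/133 = 16.24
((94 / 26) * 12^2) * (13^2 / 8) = 10998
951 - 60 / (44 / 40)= 9861/11 = 896.45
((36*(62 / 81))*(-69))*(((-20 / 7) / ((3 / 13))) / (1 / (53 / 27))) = 46208.77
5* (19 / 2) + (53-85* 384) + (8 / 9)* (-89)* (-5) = -578591/18 = -32143.94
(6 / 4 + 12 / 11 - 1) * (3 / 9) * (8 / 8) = 35/66 = 0.53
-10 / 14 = -5/7 = -0.71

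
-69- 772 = -841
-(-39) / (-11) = -39/11 = -3.55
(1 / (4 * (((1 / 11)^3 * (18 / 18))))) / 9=1331/36 = 36.97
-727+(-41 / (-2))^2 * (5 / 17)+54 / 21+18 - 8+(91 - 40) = -256957/476 = -539.83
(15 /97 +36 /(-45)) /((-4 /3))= 939/1940 = 0.48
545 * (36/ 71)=19620/71 = 276.34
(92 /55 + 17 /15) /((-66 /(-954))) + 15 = 33614/605 = 55.56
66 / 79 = 0.84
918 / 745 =1.23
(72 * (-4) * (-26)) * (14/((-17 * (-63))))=97.88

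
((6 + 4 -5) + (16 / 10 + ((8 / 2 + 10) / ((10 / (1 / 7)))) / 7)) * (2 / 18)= 232/315 = 0.74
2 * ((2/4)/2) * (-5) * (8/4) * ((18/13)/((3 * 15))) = -2/13 = -0.15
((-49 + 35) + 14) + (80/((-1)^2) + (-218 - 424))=-562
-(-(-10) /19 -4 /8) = -1/38 = -0.03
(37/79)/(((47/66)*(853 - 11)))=1221/1563173 = 0.00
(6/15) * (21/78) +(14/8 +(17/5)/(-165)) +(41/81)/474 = 504604739/274517100 = 1.84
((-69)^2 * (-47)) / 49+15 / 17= -3803304/833 = -4565.79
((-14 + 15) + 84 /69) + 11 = 304/23 = 13.22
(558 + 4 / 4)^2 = 312481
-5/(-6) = 5/6 = 0.83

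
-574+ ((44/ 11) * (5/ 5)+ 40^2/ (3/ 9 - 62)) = -22050/37 = -595.95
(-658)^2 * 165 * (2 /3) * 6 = 285756240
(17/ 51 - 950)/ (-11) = 259/3 = 86.33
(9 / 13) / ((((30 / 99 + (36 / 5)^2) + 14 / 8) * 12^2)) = 825/9248044 = 0.00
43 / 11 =3.91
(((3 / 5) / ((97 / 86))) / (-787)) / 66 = -43/4198645 = 0.00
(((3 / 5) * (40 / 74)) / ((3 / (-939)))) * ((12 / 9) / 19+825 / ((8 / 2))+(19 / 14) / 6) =-103179824/4921 = -20967.25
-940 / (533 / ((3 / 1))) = -2820/533 = -5.29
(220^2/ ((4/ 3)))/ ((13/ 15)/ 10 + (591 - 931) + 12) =-5445000/49187 = -110.70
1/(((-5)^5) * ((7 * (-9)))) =1/196875 = 0.00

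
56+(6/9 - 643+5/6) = -585.50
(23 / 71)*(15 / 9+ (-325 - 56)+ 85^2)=472351/213 = 2217.61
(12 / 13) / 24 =1/26 = 0.04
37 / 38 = 0.97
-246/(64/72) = -276.75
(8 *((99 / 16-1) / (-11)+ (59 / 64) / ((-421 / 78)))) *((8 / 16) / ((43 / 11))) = -95197/144824 = -0.66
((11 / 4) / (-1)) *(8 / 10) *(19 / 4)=-209/20 = -10.45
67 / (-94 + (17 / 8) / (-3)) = -0.71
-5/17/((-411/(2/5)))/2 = 1/6987 = 0.00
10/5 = 2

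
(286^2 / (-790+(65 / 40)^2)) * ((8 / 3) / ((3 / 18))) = -7614464/4581 = -1662.18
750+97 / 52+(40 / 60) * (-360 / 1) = 26617/52 = 511.87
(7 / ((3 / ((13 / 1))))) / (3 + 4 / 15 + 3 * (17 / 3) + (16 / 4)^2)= 455/544 = 0.84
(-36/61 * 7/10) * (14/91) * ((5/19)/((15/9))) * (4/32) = -189/150670 = 0.00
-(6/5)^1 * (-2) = 12/5 = 2.40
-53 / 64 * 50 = -1325/32 = -41.41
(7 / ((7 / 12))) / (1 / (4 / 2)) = 24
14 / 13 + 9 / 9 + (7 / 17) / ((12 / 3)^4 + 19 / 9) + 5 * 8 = 21602396/513383 = 42.08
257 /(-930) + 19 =17413/930 = 18.72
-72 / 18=-4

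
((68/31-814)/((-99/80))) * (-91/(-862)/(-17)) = -91604240/22486563 = -4.07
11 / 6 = 1.83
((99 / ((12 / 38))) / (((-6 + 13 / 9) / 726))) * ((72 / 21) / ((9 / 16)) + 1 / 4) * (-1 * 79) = 701238681/28 = 25044238.61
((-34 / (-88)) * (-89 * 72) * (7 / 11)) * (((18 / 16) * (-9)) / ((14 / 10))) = 5514885/484 = 11394.39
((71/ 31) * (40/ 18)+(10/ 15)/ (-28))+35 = 156497/3906 = 40.07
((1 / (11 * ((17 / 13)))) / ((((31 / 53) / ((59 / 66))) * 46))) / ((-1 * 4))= -40651/70398768 = 0.00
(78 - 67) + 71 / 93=1094/93 = 11.76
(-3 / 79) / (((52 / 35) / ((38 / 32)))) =-1995/65728 = -0.03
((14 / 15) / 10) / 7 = 1/75 = 0.01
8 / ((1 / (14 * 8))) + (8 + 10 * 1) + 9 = 923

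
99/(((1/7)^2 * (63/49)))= 3773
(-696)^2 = 484416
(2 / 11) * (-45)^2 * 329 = 1332450/11 = 121131.82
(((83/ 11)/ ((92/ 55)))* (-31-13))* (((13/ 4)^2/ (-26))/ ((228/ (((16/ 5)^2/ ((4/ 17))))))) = 201773/13110 = 15.39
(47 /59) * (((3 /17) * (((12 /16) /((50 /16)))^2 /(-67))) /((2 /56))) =-142128/42000625 = 0.00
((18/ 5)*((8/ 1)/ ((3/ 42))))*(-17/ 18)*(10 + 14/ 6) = -70448/15 = -4696.53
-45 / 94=-0.48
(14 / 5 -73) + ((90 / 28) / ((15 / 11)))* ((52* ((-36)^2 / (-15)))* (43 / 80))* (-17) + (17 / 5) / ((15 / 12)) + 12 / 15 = 16922677/175 = 96701.01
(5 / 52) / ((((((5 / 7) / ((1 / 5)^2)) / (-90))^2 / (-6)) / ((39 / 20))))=-35721/1250 = -28.58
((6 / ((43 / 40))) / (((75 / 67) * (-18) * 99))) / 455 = -536/87162075 = 0.00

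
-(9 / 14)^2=-81/196 = -0.41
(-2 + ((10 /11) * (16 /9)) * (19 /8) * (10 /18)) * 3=118/297 = 0.40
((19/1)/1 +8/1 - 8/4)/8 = 25/8 = 3.12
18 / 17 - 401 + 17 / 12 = -81299/204 = -398.52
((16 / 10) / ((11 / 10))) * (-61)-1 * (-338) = 2742/11 = 249.27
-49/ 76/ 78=-49/5928 = -0.01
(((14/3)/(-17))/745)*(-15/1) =14/2533 = 0.01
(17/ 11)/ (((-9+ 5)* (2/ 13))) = -221/88 = -2.51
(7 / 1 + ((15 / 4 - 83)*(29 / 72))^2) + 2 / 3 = 85147153/82944 = 1026.56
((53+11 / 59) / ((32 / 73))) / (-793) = -114537/748592 = -0.15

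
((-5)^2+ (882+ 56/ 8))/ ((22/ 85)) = 38845/11 = 3531.36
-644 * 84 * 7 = -378672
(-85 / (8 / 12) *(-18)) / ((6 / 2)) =765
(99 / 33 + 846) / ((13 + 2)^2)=283/75 = 3.77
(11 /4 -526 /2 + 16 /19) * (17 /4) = -335155/304 = -1102.48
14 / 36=0.39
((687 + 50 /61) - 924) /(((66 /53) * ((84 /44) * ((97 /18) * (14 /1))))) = -763571/579866 = -1.32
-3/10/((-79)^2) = -3/62410 = 0.00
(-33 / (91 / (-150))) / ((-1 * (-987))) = 1650/29939 = 0.06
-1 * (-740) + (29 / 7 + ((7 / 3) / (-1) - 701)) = 857/21 = 40.81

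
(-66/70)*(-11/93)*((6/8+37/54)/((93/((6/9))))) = 121/105462 = 0.00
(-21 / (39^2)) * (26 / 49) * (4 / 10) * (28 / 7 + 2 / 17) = -8/663 = -0.01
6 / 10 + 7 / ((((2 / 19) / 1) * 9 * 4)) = 881/360 = 2.45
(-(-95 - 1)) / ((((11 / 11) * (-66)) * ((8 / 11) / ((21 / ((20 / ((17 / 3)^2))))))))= -2023/30 = -67.43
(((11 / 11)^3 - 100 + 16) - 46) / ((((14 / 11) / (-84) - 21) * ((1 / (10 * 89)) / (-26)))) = -197013960/1387 = -142043.23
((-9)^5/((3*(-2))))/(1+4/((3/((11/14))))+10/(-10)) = 413343/44 = 9394.16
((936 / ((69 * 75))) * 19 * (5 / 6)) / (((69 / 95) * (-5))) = -18772/23805 = -0.79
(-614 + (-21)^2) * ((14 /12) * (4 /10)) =-1211/15 = -80.73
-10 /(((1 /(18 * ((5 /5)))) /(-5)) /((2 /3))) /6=100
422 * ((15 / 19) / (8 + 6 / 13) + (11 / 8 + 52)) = 22563.62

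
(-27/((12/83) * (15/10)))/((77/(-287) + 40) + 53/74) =-377733/122719 = -3.08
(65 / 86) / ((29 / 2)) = 65/1247 = 0.05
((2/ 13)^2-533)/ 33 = -90073/5577 = -16.15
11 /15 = 0.73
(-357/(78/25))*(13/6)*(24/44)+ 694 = 12293/22 = 558.77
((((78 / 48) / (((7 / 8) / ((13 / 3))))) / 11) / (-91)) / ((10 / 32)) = -208/8085 = -0.03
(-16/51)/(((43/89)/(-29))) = 41296/2193 = 18.83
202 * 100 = 20200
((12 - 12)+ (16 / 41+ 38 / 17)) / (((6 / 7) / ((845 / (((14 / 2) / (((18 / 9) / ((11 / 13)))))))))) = 6700850/7667 = 873.99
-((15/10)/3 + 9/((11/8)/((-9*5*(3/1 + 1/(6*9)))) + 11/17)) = -1032859/70598 = -14.63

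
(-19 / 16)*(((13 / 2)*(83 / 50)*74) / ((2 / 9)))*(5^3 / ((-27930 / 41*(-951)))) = -1636843/1988224 = -0.82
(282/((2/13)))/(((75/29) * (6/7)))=124033/150 = 826.89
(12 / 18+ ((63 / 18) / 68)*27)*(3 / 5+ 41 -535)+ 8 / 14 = -14480531/14280 = -1014.04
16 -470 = -454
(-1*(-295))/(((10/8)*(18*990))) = 59/4455 = 0.01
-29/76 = -0.38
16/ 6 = 8/3 = 2.67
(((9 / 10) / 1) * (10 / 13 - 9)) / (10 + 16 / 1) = -963/3380 = -0.28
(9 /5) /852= 3/1420 = 0.00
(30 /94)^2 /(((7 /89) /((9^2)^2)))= 131384025/15463 = 8496.67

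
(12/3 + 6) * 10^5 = 1000000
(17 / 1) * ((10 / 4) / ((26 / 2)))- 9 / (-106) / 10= 45167/13780 = 3.28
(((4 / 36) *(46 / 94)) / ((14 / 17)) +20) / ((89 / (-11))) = -1307141/527058 = -2.48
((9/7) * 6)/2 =27/7 = 3.86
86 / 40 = 43/20 = 2.15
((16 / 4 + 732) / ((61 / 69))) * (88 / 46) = 97152/61 = 1592.66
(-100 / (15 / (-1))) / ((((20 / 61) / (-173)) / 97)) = -1023641/3 = -341213.67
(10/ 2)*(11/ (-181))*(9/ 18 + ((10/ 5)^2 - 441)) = 48015/362 = 132.64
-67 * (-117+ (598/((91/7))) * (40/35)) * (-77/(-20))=332387/20 = 16619.35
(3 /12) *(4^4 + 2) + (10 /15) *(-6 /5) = 637/10 = 63.70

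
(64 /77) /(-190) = -32/7315 = 0.00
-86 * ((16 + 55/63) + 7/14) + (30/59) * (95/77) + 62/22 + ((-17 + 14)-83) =-5860348/3717 = -1576.63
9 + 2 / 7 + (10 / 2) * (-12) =-355/7 = -50.71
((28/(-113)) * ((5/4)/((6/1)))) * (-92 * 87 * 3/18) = 23345/339 = 68.86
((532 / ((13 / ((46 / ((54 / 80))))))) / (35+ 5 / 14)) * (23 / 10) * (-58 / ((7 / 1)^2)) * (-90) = 74618624/3861 = 19326.24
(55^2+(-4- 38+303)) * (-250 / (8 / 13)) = -2669875/2 = -1334937.50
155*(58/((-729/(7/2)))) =-43.16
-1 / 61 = -0.02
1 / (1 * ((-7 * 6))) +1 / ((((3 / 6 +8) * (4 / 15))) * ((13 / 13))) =149/357 = 0.42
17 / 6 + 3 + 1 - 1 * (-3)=59/6 = 9.83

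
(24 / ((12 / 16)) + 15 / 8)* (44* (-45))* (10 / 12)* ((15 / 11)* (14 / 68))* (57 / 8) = -121645125/1088 = -111806.18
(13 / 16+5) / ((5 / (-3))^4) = 7533/10000 = 0.75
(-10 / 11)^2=100/121 = 0.83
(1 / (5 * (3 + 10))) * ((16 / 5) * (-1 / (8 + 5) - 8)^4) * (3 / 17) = 233377200/6311981 = 36.97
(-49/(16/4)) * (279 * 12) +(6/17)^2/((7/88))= -82966131/2023 = -41011.43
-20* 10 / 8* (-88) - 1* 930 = 1270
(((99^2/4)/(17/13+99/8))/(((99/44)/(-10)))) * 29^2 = -952482960/1423 = -669348.53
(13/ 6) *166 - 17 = 1028/3 = 342.67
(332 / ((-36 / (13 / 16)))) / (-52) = 83/576 = 0.14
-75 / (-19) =75/19 = 3.95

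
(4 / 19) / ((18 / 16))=32/171 = 0.19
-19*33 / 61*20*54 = -677160/61 = -11100.98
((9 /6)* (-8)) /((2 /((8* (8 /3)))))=-128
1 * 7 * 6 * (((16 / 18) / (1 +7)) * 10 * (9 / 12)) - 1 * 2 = 33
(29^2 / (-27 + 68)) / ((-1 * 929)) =-841/38089 = -0.02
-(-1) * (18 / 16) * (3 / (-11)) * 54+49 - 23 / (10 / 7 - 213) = 2120471/65164 = 32.54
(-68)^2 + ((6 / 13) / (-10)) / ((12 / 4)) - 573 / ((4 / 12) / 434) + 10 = -48191781/65 = -741412.02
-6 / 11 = -0.55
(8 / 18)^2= 16/81 = 0.20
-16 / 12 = -1.33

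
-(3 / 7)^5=-243/16807 = -0.01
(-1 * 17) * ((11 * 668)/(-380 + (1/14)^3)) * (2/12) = 171384752/3128157 = 54.79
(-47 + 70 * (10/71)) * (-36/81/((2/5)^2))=7325/71 = 103.17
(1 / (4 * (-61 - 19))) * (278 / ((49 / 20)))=-139/392 = -0.35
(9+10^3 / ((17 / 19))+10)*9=173907/17 = 10229.82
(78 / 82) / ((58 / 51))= 1989/2378 = 0.84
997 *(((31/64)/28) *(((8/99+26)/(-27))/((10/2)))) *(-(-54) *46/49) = -917721551/5433120 = -168.91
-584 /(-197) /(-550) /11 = -292/595925 = 0.00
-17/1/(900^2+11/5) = -85/4050011 = 0.00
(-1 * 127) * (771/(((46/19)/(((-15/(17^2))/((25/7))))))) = 39068883/66470 = 587.77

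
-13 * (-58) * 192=144768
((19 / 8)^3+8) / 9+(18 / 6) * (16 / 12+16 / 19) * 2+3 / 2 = 1482257/87552 = 16.93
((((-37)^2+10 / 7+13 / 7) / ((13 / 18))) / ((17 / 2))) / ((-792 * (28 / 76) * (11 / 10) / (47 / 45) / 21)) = -2859386/187187 = -15.28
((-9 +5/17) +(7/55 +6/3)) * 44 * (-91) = 2238964/85 = 26340.75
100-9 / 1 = 91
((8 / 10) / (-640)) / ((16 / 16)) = -1/800 = 0.00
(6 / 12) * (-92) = -46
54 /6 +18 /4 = 27/2 = 13.50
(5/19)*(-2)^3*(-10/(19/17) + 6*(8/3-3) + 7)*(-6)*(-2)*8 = 288000/361 = 797.78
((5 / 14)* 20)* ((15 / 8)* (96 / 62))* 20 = 90000/217 = 414.75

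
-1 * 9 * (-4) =36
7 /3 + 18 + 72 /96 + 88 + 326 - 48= 4645/12 = 387.08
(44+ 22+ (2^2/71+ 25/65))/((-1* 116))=-61325/107068 = -0.57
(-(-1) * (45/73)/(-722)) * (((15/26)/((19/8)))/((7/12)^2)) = -194400/318950359 = 0.00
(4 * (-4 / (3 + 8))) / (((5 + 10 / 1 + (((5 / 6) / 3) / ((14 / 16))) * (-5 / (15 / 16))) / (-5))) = 3024/5533 = 0.55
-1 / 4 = -0.25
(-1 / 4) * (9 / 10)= -9/40 = -0.22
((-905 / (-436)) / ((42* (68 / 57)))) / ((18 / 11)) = 189145/7471296 = 0.03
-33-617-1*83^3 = -572437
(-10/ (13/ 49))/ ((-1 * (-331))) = -490/4303 = -0.11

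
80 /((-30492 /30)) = -200/2541 = -0.08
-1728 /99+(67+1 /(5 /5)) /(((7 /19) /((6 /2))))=41292/77 = 536.26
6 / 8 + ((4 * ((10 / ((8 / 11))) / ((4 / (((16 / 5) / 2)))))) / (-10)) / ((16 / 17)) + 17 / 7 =471/560 = 0.84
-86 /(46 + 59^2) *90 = -7740/3527 = -2.19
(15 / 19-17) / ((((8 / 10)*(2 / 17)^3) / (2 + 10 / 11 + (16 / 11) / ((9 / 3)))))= -2407370/57 = -42234.56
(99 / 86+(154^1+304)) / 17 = 39487/1462 = 27.01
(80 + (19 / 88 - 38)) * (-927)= -3443805/88 = -39134.15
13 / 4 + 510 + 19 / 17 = 34977/68 = 514.37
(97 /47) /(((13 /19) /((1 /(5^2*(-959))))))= -1843/14648725 = 0.00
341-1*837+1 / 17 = -8431/17 = -495.94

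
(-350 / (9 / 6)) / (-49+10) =700/117 = 5.98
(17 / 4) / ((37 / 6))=51/74 = 0.69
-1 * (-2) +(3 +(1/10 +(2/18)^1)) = 469/90 = 5.21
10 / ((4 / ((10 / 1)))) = 25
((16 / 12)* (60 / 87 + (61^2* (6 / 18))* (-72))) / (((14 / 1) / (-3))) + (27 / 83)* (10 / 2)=429933541/16849 = 25516.86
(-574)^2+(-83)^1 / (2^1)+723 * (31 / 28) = 9246579/28 = 330234.96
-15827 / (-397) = 15827/397 = 39.87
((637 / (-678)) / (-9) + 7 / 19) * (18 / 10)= 54817/64410 = 0.85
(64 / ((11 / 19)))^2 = 1478656/121 = 12220.30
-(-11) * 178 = 1958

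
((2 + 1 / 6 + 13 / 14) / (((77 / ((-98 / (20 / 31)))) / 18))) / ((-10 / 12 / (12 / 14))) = 43524/385 = 113.05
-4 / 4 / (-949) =1/949 = 0.00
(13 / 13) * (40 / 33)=1.21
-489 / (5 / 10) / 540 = -163/90 = -1.81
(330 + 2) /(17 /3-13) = -498/11 = -45.27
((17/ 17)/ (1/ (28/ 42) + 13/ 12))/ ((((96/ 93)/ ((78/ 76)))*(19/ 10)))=585/2888 = 0.20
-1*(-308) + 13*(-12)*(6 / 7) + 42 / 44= 26987/154 = 175.24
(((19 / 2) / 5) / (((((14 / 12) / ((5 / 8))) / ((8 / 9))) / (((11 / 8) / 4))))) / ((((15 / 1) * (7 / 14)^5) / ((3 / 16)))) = 209/1680 = 0.12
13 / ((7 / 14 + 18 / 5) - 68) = -130/639 = -0.20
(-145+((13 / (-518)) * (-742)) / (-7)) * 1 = -38244/259 = -147.66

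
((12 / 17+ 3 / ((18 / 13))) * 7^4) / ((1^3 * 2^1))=703493/204 = 3448.50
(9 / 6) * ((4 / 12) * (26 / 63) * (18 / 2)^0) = 13/63 = 0.21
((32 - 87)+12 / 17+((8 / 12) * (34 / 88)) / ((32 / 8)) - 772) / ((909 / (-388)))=359687543/1019898 = 352.67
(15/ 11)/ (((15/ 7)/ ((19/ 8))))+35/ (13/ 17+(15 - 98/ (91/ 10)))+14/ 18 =338653/36432 = 9.30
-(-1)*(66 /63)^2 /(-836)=-11/8379 = 0.00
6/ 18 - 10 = -29/3 = -9.67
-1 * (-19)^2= -361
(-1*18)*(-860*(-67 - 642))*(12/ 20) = -6585192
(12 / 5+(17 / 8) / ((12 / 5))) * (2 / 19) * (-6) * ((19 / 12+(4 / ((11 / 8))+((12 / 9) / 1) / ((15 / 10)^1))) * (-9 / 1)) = 176873/1760 = 100.50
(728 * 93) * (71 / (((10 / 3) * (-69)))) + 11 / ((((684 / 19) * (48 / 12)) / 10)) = -173045099/8280 = -20899.17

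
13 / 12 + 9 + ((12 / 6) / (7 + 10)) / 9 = 10.10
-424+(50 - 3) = -377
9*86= 774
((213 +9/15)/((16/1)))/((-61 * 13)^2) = 267/12576980 = 0.00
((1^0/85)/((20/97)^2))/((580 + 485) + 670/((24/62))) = 28227/285175000 = 0.00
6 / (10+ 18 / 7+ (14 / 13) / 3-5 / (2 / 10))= -1638/3295 = -0.50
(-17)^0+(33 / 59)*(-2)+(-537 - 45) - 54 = -37531/59 = -636.12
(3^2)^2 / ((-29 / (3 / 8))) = -243/232 = -1.05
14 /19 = 0.74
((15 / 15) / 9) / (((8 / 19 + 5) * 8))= 19/7416 = 0.00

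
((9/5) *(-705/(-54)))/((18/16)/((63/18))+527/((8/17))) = 1316/62731 = 0.02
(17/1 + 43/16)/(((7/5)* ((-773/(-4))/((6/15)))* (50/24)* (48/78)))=351/15460 = 0.02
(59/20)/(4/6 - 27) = -177/1580 = -0.11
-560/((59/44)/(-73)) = 1798720/59 = 30486.78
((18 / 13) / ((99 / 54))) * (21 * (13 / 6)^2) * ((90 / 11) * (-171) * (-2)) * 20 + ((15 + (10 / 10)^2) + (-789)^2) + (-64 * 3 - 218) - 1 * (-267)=4789141.11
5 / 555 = 1/111 = 0.01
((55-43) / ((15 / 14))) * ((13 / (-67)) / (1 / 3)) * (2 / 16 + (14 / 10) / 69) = -36491/38525 = -0.95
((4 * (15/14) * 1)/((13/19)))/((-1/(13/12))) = -95/14 = -6.79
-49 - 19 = -68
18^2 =324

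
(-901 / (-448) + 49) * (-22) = -251383/224 = -1122.25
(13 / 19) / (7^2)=13/931 = 0.01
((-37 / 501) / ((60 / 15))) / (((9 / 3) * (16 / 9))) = -37/10688 = 0.00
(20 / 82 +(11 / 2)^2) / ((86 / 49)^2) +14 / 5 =77018221/6064720 = 12.70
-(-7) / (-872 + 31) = -7/841 = -0.01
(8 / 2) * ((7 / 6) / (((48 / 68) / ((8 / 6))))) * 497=118286/27 = 4380.96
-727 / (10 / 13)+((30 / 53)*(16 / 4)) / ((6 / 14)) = -498103/530 = -939.82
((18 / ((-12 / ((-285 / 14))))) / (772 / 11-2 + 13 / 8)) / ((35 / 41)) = 154242/301007 = 0.51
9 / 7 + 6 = 51/7 = 7.29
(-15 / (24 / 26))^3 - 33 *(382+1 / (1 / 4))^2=-314954177/64 = -4921159.02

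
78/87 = 26/29 = 0.90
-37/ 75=-0.49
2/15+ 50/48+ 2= 127/40 = 3.18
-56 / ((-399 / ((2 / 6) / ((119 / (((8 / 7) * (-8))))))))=-512/142443 = 0.00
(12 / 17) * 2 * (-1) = -24/17 = -1.41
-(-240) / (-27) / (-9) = 80/81 = 0.99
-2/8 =-1/4 = -0.25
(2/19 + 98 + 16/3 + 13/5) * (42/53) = 423094/5035 = 84.03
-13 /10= -1.30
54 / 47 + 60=2874/47 = 61.15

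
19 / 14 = 1.36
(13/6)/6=13/36 = 0.36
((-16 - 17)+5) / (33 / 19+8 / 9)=-10.66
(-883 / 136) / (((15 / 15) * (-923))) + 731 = 731.01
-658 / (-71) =658/71 = 9.27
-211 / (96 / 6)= -13.19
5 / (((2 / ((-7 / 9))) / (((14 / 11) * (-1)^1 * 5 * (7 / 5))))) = 1715/99 = 17.32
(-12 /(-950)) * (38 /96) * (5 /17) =1/680 = 0.00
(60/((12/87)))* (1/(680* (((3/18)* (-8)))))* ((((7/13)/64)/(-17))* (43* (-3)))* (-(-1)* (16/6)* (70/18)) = -305515/961792 = -0.32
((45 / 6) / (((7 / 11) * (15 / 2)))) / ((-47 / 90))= -990/329 = -3.01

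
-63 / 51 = -21/17 = -1.24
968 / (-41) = -968/41 = -23.61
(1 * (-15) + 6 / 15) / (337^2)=-73/567845 = 0.00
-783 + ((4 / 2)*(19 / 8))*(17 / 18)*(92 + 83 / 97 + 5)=-200213/582 = -344.01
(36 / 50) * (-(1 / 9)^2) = -2/225 = -0.01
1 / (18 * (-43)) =-1/774 = 0.00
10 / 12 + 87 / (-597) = 821/1194 = 0.69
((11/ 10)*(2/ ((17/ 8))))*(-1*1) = -88/85 = -1.04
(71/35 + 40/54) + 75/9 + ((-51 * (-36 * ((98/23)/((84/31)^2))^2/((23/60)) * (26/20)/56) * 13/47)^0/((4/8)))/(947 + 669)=8478481/763560 = 11.10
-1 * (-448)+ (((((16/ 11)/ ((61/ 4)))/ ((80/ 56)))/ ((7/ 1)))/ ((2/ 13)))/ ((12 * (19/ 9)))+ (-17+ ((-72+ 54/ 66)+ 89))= 28610071/63745 = 448.82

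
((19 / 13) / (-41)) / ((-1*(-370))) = -19/197210 = 0.00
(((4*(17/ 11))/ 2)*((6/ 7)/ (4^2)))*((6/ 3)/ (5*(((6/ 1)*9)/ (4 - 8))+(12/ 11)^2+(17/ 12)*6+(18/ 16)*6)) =-1122/172991 = -0.01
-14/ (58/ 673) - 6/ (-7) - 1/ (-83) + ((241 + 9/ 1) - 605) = -8703841/16849 = -516.58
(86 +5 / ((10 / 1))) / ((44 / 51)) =8823/88 = 100.26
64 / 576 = 1/9 = 0.11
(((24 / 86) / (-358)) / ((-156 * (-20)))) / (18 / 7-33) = 7/852519720 = 0.00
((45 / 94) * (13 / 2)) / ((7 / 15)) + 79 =112739/1316 = 85.67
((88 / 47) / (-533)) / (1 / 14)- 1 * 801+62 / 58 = -581168826/726479 = -799.98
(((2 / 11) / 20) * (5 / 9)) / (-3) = -1/594 = 0.00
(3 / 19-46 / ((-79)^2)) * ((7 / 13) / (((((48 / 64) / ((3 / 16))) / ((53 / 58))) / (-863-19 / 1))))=-224637903/13755164 = -16.33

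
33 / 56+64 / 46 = 2551/1288 = 1.98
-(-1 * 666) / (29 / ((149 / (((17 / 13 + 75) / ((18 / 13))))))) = 446553/7192 = 62.09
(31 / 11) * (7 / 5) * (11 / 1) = 217/5 = 43.40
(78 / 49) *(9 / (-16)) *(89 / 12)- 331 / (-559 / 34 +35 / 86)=257344075/18378528 = 14.00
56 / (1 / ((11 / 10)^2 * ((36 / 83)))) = 60984/2075 = 29.39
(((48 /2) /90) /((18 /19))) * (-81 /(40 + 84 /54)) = -513/935 = -0.55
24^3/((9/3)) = 4608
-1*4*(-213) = 852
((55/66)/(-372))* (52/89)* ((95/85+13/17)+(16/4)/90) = -9581/3799143 = 0.00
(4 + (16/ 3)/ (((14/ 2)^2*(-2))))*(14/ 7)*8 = 9280/147 = 63.13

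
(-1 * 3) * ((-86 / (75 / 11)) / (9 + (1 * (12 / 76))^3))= 3244307/771975 = 4.20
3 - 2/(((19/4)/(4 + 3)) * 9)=457/171 = 2.67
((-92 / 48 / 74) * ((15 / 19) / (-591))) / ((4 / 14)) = 805/6647568 = 0.00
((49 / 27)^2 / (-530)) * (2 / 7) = -343/193185 = 0.00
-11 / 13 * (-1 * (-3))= -33/13 = -2.54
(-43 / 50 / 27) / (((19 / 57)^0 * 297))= -43/400950 = 0.00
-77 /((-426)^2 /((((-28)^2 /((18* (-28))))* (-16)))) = -4312/408321 = -0.01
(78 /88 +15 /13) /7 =1167/4004 = 0.29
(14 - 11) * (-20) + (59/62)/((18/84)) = -55.56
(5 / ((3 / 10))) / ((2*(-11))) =-25/33 = -0.76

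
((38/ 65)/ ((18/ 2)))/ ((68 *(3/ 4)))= 38/29835 = 0.00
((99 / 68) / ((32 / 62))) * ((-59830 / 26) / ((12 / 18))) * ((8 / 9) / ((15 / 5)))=-10201015/3536 = -2884.90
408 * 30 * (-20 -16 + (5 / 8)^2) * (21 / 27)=-1356005/4 = -339001.25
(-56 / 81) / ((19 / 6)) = -112/513 = -0.22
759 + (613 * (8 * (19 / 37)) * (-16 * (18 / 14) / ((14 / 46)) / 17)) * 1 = -9253.62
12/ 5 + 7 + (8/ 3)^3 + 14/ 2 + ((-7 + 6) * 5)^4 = 89149/135 = 660.36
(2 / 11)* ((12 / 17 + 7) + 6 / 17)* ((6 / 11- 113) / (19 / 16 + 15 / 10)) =-5423008/88451 = -61.31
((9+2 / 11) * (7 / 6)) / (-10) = -707/660 = -1.07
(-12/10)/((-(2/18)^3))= 4374/5 = 874.80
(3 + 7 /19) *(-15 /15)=-3.37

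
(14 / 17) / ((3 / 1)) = 14/51 = 0.27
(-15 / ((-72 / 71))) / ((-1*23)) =-355/552 = -0.64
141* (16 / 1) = 2256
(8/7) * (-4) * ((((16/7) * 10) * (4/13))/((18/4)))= -40960/5733 = -7.14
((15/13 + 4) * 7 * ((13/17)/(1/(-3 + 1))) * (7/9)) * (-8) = 343.32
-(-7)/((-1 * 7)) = -1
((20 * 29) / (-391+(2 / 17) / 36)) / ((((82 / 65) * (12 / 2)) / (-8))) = 1538160/981089 = 1.57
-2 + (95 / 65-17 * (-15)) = 3308/13 = 254.46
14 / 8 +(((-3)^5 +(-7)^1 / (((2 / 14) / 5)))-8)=-1977/4 = -494.25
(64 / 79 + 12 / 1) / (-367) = -1012/28993 = -0.03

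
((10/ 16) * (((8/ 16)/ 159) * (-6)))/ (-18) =5/7632 = 0.00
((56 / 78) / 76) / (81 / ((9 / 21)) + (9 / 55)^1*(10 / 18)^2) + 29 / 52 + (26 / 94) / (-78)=180618667/325911066 = 0.55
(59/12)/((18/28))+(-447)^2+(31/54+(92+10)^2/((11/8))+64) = 20537329/99 = 207447.77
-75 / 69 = -25/23 = -1.09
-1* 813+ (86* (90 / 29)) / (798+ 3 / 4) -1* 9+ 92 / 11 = -18420482/22649 = -813.30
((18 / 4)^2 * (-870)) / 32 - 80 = -40355/64 = -630.55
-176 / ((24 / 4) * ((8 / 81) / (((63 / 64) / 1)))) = -18711/64 = -292.36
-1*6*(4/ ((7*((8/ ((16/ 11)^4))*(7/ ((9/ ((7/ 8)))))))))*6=-84934656/5021863 = -16.91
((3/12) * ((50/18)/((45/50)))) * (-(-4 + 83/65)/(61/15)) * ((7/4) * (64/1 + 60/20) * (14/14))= 3458875/57096 = 60.58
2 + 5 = 7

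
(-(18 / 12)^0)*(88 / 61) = -88/61 = -1.44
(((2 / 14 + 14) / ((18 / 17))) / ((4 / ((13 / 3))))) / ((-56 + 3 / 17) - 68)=-41327/353640 = -0.12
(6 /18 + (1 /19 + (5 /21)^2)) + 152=1277317/8379 = 152.44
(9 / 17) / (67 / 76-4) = -228/1343 = -0.17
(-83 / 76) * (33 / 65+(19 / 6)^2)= -2046199/177840 = -11.51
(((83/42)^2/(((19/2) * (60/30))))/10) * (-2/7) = -6889/1173060 = -0.01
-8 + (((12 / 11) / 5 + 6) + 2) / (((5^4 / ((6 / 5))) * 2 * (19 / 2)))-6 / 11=-27903538/3265625 = -8.54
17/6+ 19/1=131/6 = 21.83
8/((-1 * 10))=-4/5 = -0.80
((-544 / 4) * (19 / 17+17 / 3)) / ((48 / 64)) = -11072/9 = -1230.22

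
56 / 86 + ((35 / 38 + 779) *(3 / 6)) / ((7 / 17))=21679543/22876 = 947.70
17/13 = 1.31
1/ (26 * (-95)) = -1/2470 = 0.00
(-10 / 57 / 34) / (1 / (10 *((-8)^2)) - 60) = 3200/37208631 = 0.00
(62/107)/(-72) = -31/3852 = -0.01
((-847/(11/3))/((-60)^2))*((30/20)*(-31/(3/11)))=26257/2400 = 10.94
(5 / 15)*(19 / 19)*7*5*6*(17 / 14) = 85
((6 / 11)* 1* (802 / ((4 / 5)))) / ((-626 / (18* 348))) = -18838980/3443 = -5471.68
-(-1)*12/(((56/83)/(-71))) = -1262.79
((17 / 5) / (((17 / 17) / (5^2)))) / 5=17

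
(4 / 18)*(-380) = -760/9 = -84.44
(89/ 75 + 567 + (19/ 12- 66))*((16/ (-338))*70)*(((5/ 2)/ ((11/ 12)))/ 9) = -2821112/5577 = -505.85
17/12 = 1.42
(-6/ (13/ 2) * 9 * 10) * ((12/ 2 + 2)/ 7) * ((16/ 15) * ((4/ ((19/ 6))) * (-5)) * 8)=8847360/1729 = 5117.04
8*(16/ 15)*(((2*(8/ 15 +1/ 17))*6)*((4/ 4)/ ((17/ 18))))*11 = 5102592/7225 = 706.24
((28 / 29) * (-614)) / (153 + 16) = -17192/4901 = -3.51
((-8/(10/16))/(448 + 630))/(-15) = 32/40425 = 0.00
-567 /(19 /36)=-20412/19 = -1074.32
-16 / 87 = -0.18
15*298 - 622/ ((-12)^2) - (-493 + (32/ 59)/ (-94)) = 990031477/199656 = 4958.69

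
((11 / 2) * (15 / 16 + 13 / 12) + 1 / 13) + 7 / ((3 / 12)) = 48911/1248 = 39.19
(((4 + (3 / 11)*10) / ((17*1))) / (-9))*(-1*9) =74/187 = 0.40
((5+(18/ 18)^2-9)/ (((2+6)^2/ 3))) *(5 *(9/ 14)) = -405/896 = -0.45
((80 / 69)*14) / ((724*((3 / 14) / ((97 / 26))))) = 190120/487071 = 0.39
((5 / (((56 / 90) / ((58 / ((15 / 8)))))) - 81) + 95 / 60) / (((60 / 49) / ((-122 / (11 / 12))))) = -6067243/330 = -18385.58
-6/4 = -3/2 = -1.50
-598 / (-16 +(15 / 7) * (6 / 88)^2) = 623392/16669 = 37.40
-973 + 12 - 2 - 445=-1408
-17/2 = -8.50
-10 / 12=-5/6 = -0.83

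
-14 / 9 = -1.56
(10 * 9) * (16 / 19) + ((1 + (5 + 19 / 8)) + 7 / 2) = 13325/152 = 87.66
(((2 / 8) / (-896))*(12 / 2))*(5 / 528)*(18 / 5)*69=-621/157696 = 0.00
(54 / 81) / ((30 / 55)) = 11/9 = 1.22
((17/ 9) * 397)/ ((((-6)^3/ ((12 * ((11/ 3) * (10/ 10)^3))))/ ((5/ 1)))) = -371195/486 = -763.78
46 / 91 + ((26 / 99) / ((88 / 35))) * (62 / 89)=10200287/17639622 = 0.58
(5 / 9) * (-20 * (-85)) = 8500/9 = 944.44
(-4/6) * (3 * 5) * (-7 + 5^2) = -180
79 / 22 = 3.59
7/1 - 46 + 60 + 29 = 50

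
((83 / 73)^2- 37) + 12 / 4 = -174297/5329 = -32.71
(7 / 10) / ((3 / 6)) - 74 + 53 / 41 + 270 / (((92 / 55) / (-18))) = -14035339/4715 = -2976.74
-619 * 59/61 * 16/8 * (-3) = 219126/61 = 3592.23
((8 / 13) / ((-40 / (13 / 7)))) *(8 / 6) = -4/105 = -0.04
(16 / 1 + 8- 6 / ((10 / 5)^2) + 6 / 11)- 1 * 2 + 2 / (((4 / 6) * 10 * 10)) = 23183/1100 = 21.08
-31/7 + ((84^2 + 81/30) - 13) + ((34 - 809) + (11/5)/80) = 17545637/2800 = 6266.30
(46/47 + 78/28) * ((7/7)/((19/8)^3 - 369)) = -634112/59900701 = -0.01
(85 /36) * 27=255/4 = 63.75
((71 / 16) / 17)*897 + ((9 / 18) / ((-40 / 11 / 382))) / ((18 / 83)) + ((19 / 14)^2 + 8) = 66971/37485 = 1.79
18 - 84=-66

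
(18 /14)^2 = 81/49 = 1.65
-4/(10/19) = -38/5 = -7.60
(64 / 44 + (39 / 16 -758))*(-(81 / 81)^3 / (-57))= -44241/3344 = -13.23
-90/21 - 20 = -170/7 = -24.29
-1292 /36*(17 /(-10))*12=10982/15 = 732.13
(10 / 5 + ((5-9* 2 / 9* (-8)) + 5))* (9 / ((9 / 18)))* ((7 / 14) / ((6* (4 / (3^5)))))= 5103/2 = 2551.50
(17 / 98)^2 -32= -307039/9604 = -31.97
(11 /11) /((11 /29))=29/11 = 2.64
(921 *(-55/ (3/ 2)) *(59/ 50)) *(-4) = 159394.40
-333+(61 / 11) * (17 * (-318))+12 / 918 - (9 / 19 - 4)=-969164924/31977 = -30308.19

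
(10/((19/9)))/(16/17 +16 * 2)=153/1064 = 0.14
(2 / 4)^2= 1/4 = 0.25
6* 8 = 48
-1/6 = -0.17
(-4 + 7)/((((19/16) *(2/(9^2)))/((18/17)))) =34992/323 = 108.33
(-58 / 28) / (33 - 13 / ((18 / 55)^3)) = 84564/13792933 = 0.01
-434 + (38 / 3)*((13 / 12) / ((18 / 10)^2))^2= -613047509/1417176 = -432.58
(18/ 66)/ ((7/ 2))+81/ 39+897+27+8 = 935089/1001 = 934.15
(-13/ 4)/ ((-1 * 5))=13/20 = 0.65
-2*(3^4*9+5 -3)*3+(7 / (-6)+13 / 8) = -105253/24 = -4385.54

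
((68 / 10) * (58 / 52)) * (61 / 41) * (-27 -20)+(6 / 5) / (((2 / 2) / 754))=374.43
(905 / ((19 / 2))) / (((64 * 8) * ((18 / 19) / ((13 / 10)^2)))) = 30589/92160 = 0.33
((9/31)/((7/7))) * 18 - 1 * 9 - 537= -16764/31 = -540.77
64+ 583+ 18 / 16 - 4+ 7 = 5209/8 = 651.12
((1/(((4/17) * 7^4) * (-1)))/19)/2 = -17/364952 = 0.00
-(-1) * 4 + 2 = 6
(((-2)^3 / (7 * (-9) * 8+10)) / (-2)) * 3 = -6/247 = -0.02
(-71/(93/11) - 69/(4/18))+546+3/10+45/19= 2030023/8835 = 229.77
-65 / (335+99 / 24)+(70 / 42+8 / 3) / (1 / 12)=140556/2713 = 51.81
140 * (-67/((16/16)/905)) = -8488900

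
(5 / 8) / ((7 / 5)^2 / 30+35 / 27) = 0.46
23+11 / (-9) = 196/9 = 21.78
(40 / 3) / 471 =40/1413 = 0.03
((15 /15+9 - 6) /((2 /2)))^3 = 64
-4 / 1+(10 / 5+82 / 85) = -88/85 = -1.04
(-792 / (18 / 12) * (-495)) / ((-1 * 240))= -1089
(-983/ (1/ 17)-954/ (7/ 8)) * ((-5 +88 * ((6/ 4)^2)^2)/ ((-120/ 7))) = 109780529/240 = 457418.87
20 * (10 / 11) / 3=200/33 = 6.06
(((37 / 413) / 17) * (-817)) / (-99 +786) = -30229/4823427 = -0.01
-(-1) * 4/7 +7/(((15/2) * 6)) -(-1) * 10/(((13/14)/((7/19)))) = 365263/77805 = 4.69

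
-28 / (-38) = 0.74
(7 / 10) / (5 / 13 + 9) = 91/1220 = 0.07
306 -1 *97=209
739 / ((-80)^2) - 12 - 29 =-261661/6400 = -40.88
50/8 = 25/4 = 6.25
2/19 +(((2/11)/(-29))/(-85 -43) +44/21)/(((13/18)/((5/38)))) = 17190587/35299264 = 0.49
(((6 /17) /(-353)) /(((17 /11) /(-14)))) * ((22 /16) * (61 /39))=51667/2652442 = 0.02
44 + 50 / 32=729/16 = 45.56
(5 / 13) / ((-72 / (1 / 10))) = -1/1872 = 0.00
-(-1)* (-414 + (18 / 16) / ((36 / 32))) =-413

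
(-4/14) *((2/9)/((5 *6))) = -2/945 = 0.00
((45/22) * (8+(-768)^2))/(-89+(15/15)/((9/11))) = -11944098/869 = -13744.65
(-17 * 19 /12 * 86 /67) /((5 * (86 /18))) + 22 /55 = -701/670 = -1.05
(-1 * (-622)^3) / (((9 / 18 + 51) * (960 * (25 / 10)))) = 30080231/15450 = 1946.94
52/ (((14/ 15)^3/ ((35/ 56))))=219375/5488 = 39.97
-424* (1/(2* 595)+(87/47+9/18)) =-27886904/27965 = -997.21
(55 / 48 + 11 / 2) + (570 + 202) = 37375/48 = 778.65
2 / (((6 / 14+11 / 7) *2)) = 1/2 = 0.50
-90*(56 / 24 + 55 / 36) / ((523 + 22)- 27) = -695/1036 = -0.67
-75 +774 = 699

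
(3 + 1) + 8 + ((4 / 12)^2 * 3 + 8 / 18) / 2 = 12.39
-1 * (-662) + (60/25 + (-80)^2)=35322/5 = 7064.40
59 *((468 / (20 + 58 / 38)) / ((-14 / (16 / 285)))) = -73632/14315 = -5.14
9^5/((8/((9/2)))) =531441/16 = 33215.06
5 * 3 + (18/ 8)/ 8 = 489/32 = 15.28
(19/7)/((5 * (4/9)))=171/140 = 1.22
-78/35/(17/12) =-936/595 = -1.57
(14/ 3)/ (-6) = -7/9 = -0.78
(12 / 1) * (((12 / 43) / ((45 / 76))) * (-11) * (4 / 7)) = -53504/1505 = -35.55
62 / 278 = 31/139 = 0.22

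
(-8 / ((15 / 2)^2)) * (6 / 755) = -64/56625 = 0.00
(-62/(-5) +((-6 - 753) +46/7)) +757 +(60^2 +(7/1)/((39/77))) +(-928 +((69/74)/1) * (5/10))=546112213/202020 = 2703.26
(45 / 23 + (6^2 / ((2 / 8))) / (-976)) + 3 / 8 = 24513/11224 = 2.18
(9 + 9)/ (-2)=-9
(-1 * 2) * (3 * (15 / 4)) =-45/2 = -22.50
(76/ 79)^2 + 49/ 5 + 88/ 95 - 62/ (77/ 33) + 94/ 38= -2718628/218435 = -12.45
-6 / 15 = -2/5 = -0.40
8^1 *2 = 16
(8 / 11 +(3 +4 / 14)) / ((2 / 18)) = 2781/77 = 36.12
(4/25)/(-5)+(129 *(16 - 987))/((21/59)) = -307928403/875 = -351918.17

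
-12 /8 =-3/2 = -1.50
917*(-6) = -5502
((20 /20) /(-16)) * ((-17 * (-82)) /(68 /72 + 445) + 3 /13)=-350277/1669616 = -0.21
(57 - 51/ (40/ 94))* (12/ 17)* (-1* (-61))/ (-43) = 230031/3655 = 62.94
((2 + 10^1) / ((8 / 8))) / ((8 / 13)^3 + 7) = 8788/5297 = 1.66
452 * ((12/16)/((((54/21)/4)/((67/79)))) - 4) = -322502/237 = -1360.77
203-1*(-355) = 558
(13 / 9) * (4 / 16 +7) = 377/36 = 10.47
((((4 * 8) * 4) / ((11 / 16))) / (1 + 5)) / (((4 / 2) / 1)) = 512/33 = 15.52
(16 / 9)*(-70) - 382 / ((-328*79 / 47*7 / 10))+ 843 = 719.55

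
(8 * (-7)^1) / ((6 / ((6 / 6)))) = -28/3 = -9.33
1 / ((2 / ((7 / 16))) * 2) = 7/64 = 0.11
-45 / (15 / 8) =-24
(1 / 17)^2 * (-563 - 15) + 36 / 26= -8/13 = -0.62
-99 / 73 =-1.36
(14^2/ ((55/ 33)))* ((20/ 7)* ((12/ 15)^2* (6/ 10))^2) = 774144/15625 = 49.55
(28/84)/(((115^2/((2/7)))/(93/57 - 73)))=-904/1758925 = 0.00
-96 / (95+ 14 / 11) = -352/353 = -1.00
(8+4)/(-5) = -12/5 = -2.40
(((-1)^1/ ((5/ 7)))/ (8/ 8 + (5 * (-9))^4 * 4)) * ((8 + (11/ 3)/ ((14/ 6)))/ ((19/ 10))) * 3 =-402/311647519 = 0.00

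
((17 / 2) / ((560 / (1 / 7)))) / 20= 17/156800 = 0.00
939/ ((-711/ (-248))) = 77624/237 = 327.53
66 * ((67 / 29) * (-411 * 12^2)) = -9024539.59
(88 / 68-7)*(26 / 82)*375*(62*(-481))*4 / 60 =940138550/697 = 1348835.80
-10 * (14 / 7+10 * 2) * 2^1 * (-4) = 1760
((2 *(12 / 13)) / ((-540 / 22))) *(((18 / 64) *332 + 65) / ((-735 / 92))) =91586/61425 = 1.49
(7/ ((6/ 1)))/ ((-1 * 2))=-7/12 = -0.58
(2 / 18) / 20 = 0.01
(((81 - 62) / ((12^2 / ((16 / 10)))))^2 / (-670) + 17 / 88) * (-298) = -429433049/7462125 = -57.55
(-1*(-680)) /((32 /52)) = 1105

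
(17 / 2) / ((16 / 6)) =51/16 = 3.19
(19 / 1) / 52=19/52 = 0.37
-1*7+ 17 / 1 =10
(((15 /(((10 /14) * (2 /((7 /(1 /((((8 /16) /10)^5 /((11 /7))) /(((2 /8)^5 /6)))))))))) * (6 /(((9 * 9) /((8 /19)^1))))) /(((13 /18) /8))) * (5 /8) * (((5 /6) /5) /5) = 5488/8490625 = 0.00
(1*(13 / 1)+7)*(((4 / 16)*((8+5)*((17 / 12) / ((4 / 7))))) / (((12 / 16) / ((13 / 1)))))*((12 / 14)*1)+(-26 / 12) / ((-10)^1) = 143663/60 = 2394.38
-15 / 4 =-3.75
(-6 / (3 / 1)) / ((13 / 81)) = -162/13 = -12.46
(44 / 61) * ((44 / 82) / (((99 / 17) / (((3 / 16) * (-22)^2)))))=45254/7503 = 6.03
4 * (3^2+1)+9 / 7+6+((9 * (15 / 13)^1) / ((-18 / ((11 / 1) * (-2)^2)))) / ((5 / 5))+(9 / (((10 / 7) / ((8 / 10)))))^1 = 61291/2275 = 26.94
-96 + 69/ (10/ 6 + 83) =-24177/254 = -95.19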